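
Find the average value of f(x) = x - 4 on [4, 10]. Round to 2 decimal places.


Average value = 1/(b-a) * integral from a to b of f(x) dx
First compute the integral of x - 4:
F(x) = (1/2)x^2 - 4x
F(10) = 1/2 * 100 - 4 * 10 = 10
F(4) = 1/2 * 16 - 4 * 4 = -8
Integral = 10 - (-8) = 18
Average = 18 / (10 - 4) = 18 / 6
= 3 = 3.00

3.00


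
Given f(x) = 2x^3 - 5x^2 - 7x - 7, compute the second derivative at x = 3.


First derivative:
f'(x) = 6x^2 - 10x - 7
Second derivative:
f''(x) = 12x - 10
Substitute x = 3:
f''(3) = 12 * 3 - 10
= 36 - 10
= 26

26


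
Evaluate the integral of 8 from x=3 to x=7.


The integral of a constant k over [a, b] equals k * (b - a).
integral from 3 to 7 of 8 dx
= 8 * (7 - 3)
= 8 * 4
= 32

32


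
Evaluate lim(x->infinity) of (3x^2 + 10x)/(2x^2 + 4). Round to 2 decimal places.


For limits at infinity with equal-degree polynomials,
we compare leading coefficients.
Numerator leading term: 3x^2
Denominator leading term: 2x^2
Divide both by x^2:
lim = (3 + 10/x) / (2 + 4/x^2)
As x -> infinity, the 1/x and 1/x^2 terms vanish:
= 3/2 = 1.50

1.50


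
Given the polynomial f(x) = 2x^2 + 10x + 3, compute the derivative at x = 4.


Differentiate term by term using power and sum rules:
f(x) = 2x^2 + 10x + 3
f'(x) = 4x + 10
Substitute x = 4:
f'(4) = 4 * 4 + 10
= 16 + 10
= 26

26


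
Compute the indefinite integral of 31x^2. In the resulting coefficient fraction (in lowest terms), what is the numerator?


Apply the power rule for integration:
integral of ax^n dx = a/(n+1) * x^(n+1) + C
integral of 31x^2 dx
= 31/3 * x^3 + C
The coefficient in lowest terms is 31/3, and its numerator is 31

31


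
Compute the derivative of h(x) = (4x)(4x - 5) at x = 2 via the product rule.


Let u(x) = 4x and v(x) = 4x - 5
u'(x) = 4
v'(x) = 4
Product rule: h'(x) = u'(x)*v(x) + u(x)*v'(x)
= 4 * (4x - 5) + (4x) * 4
At x = 2:
u(2) = 4 * 2 + 0 = 8
v(2) = 4 * 2 - 5 = 3
h'(2) = 4 * 3 + 8 * 4
= 12 + 32
= 44

44


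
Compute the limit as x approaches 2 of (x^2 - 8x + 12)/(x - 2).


Direct substitution gives 0/0, so we factor the numerator.
Factor: (x^2 - 8x + 12) = (x - 2)(x - 6)
Cancel the common factor (x - 2):
(x^2 - 8x + 12)/(x - 2) = (x - 6)
Now substitute x = 2:
= (2) - (6) = -4

-4


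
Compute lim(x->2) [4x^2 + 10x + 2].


Since polynomials are continuous, we use direct substitution.
lim(x->2) of 4x^2 + 10x + 2
= 4 * 2^2 + 10 * 2 + 2
= 16 + 20 + 2
= 38

38


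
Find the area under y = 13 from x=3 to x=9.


The area under a constant function y = 13 is a rectangle.
Width = 9 - 3 = 6
Height = 13
Area = width * height
= 6 * 13
= 78

78


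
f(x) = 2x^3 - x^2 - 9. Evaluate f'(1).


Differentiate f(x) = 2x^3 - x^2 - 9 term by term:
f'(x) = 6x^2 - 2x
Substitute x = 1:
f'(1) = 6 * 1^2 - 2 * 1 + 0
= 6 - 2 + 0
= 4

4


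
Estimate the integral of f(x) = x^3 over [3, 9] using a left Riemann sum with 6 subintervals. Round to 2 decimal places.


Left Riemann sum uses left endpoints of each subinterval.
Interval: [3, 9], n = 6
dx = (9 - 3) / 6 = 1
Left endpoints: [3, 4, 5, 6, 7, 8]
f values: [27, 64, 125, 216, 343, 512]
Sum = dx * (sum of f values)
= 1 * 1287
= 1287 = 1287.00

1287.00


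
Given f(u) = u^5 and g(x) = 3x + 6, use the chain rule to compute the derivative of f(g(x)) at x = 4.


Using the chain rule: (f(g(x)))' = f'(g(x)) * g'(x)
First, find g(4):
g(4) = 3 * 4 + 6 = 18
Next, f'(u) = 5u^4
And g'(x) = 3
So f'(g(4)) * g'(4)
= 5 * 18^4 * 3
= 5 * 104976 * 3
= 1574640

1574640


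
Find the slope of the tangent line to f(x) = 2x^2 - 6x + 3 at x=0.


The slope of the tangent line equals f'(x) at the point.
f(x) = 2x^2 - 6x + 3
f'(x) = 4x - 6
At x = 0:
f'(0) = 4 * 0 - 6
= 0 - 6
= -6

-6


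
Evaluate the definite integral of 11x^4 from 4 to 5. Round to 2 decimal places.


Find the antiderivative of 11x^4:
F(x) = 11/5 * x^5
Apply the Fundamental Theorem of Calculus:
F(5) - F(4)
= 11/5 * 5^5 - 11/5 * 4^5
= 11/5 * (3125 - 1024)
= 11/5 * 2101
= 23111/5 = 4622.20

4622.20


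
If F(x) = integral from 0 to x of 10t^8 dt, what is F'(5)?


By the Fundamental Theorem of Calculus (Part 1):
If F(x) = integral from 0 to x of f(t) dt, then F'(x) = f(x)
Here f(t) = 10t^8
So F'(x) = 10x^8
Evaluate at x = 5:
F'(5) = 10 * 5^8
= 10 * 390625
= 3906250

3906250


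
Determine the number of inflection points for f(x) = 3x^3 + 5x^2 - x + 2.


Inflection points occur where f''(x) = 0 and concavity changes.
f(x) = 3x^3 + 5x^2 - x + 2
f'(x) = 9x^2 + 10x - 1
f''(x) = 18x + 10
Set f''(x) = 0:
18x + 10 = 0
x = -10 / 18 = -5/9
Since f''(x) is linear (degree 1), it changes sign at this point.
Therefore there is exactly 1 inflection point.

1


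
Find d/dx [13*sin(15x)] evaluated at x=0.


Apply the chain rule to differentiate 13*sin(15x):
d/dx [13*sin(15x)]
= 13 * cos(15x) * d/dx(15x)
= 13 * 15 * cos(15x)
= 195 * cos(15x)
Evaluate at x = 0:
= 195 * cos(0)
= 195 * 1
= 195

195


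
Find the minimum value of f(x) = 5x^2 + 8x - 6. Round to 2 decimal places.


For a quadratic f(x) = ax^2 + bx + c with a > 0, the minimum is at the vertex.
Vertex x-coordinate: x = -b/(2a)
x = -(8) / (2 * 5)
x = -8/10 = -4/5
Substitute back to find the minimum value:
f(-4/5) = 5 * (-4/5)^2 + 8 * (-4/5) - 6
= 16/5 - 32/5 - 6
= -46/5 = -9.20

-9.20


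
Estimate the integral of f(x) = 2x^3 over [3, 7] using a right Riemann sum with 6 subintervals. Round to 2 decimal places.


Right Riemann sum uses right endpoints of each subinterval.
Interval: [3, 7], n = 6
dx = (7 - 3) / 6 = 2/3
Right endpoints: [11/3, 13/3, 5, 17/3, 19/3, 7]
f values: [2662/27, 4394/27, 250, 9826/27, 13718/27, 686]
Sum = dx * (sum of f values)
= 2/3 * 6208/3
= 12416/9 ≈ 1379.56

1379.56


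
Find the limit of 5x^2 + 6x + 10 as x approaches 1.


Since polynomials are continuous, we use direct substitution.
lim(x->1) of 5x^2 + 6x + 10
= 5 * 1^2 + 6 * 1 + 10
= 5 + 6 + 10
= 21

21


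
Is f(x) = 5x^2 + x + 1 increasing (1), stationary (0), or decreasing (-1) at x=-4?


Compute f'(x) to determine behavior:
f'(x) = 10x + 1
f'(-4) = 10 * (-4) + 1
= -40 + 1
= -39
Since f'(-4) < 0, the function is decreasing (-1)

-1


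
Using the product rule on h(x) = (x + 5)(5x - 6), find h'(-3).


Let u(x) = x + 5 and v(x) = 5x - 6
u'(x) = 1
v'(x) = 5
Product rule: h'(x) = u'(x)*v(x) + u(x)*v'(x)
= 1 * (5x - 6) + (x + 5) * 5
At x = -3:
u(-3) = 1 * (-3) + 5 = 2
v(-3) = 5 * (-3) - 6 = -21
h'(-3) = 1 * (-21) + 2 * 5
= -21 + 10
= -11

-11


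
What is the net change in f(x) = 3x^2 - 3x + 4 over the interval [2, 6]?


Net change = f(b) - f(a)
f(x) = 3x^2 - 3x + 4
Compute f(6):
f(6) = 3 * 6^2 - 3 * 6 + 4
= 108 - 18 + 4
= 94
Compute f(2):
f(2) = 3 * 2^2 - 3 * 2 + 4
= 12 - 6 + 4
= 10
Net change = 94 - 10 = 84

84


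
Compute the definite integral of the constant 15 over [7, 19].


The integral of a constant k over [a, b] equals k * (b - a).
integral from 7 to 19 of 15 dx
= 15 * (19 - 7)
= 15 * 12
= 180

180


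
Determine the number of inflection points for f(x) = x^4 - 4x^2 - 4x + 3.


Inflection points occur where f''(x) = 0 and concavity changes.
f(x) = x^4 - 4x^2 - 4x + 3
f'(x) = 4x^3 - 8x - 4
f''(x) = 12x^2 - 8
This is a quadratic in x. Use the discriminant to count real roots.
Discriminant = (0)^2 - 4 * 12 * (-8)
= 0 - (-384)
= 384
Since discriminant > 0, f''(x) = 0 has 2 distinct real solutions.
A quadratic with two distinct real roots changes sign at each root, so concavity changes at both.
Number of inflection points: 2

2


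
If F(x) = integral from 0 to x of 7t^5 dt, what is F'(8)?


By the Fundamental Theorem of Calculus (Part 1):
If F(x) = integral from 0 to x of f(t) dt, then F'(x) = f(x)
Here f(t) = 7t^5
So F'(x) = 7x^5
Evaluate at x = 8:
F'(8) = 7 * 8^5
= 7 * 32768
= 229376

229376


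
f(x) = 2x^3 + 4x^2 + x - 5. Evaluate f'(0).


Differentiate f(x) = 2x^3 + 4x^2 + x - 5 term by term:
f'(x) = 6x^2 + 8x + 1
Substitute x = 0:
f'(0) = 6 * 0^2 + 8 * 0 + 1
= 0 + 0 + 1
= 1

1


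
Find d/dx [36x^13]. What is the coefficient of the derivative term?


We apply the power rule: d/dx [ax^n] = a*n * x^(n-1)
d/dx [36x^13]
= 36 * 13 * x^(13-1)
= 468x^12
The coefficient is 468

468


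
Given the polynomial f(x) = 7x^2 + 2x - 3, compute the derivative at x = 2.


Differentiate term by term using power and sum rules:
f(x) = 7x^2 + 2x - 3
f'(x) = 14x + 2
Substitute x = 2:
f'(2) = 14 * 2 + 2
= 28 + 2
= 30

30


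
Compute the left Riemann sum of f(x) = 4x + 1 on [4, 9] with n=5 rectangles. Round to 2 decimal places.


Left Riemann sum uses left endpoints of each subinterval.
Interval: [4, 9], n = 5
dx = (9 - 4) / 5 = 1
Left endpoints: [4, 5, 6, 7, 8]
f values: [17, 21, 25, 29, 33]
Sum = dx * (sum of f values)
= 1 * 125
= 125 = 125.00

125.00


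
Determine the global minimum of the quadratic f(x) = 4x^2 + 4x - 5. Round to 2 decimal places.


For a quadratic f(x) = ax^2 + bx + c with a > 0, the minimum is at the vertex.
Vertex x-coordinate: x = -b/(2a)
x = -(4) / (2 * 4)
x = -4/8 = -1/2
Substitute back to find the minimum value:
f(-1/2) = 4 * (-1/2)^2 + 4 * (-1/2) - 5
= 1 - 2 - 5
= -6 = -6.00

-6.00


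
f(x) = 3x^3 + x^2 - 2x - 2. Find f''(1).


First derivative:
f'(x) = 9x^2 + 2x - 2
Second derivative:
f''(x) = 18x + 2
Substitute x = 1:
f''(1) = 18 * 1 + 2
= 18 + 2
= 20

20


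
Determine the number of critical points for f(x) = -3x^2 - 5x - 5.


Find where f'(x) = 0:
f'(x) = -6x - 5
Set f'(x) = 0:
-6x - 5 = 0
x = 5 / (-6) = -5/6
This is a linear equation in x, so there is exactly one solution.
Number of critical points: 1

1


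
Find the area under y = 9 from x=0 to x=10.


The area under a constant function y = 9 is a rectangle.
Width = 10 - 0 = 10
Height = 9
Area = width * height
= 10 * 9
= 90

90


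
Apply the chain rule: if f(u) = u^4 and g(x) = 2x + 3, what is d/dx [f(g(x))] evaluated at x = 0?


Using the chain rule: (f(g(x)))' = f'(g(x)) * g'(x)
First, find g(0):
g(0) = 2 * 0 + 3 = 3
Next, f'(u) = 4u^3
And g'(x) = 2
So f'(g(0)) * g'(0)
= 4 * 3^3 * 2
= 4 * 27 * 2
= 216

216


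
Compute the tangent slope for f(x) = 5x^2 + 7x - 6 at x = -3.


The slope of the tangent line equals f'(x) at the point.
f(x) = 5x^2 + 7x - 6
f'(x) = 10x + 7
At x = -3:
f'(-3) = 10 * (-3) + 7
= -30 + 7
= -23

-23


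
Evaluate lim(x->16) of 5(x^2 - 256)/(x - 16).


Direct substitution gives 0/0, so we factor the numerator.
Factor: 5(x^2 - 256) = 5 * (x - 16)(x + 16)
Cancel the common factor (x - 16):
5(x^2 - 256)/(x - 16) = 5 * (x + 16)
Now substitute x = 16:
= 5 * (16 + 16) = 160

160


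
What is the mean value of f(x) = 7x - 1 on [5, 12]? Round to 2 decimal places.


Average value = 1/(b-a) * integral from a to b of f(x) dx
First compute the integral of 7x - 1:
F(x) = (7/2)x^2 - x
F(12) = 7/2 * 144 - 1 * 12 = 492
F(5) = 7/2 * 25 - 1 * 5 = 165/2
Integral = 492 - 165/2 = 819/2
Average = (819/2) / (12 - 5) = (819/2) / 7
= 117/2 = 58.50

58.50


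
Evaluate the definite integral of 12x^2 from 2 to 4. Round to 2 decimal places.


Find the antiderivative of 12x^2:
F(x) = 12/3 * x^3
Apply the Fundamental Theorem of Calculus:
F(4) - F(2)
= 12/3 * 4^3 - 12/3 * 2^3
= 12/3 * (64 - 8)
= 12/3 * 56
= 224 = 224.00

224.00


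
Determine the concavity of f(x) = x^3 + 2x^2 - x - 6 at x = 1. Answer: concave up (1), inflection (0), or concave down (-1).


Concavity is determined by the sign of f''(x).
f(x) = x^3 + 2x^2 - x - 6
f'(x) = 3x^2 + 4x - 1
f''(x) = 6x + 4
f''(1) = 6 * 1 + 4
= 6 + 4
= 10
Since f''(1) > 0, the function is concave up (1)

1


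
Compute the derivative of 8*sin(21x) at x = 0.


Apply the chain rule to differentiate 8*sin(21x):
d/dx [8*sin(21x)]
= 8 * cos(21x) * d/dx(21x)
= 8 * 21 * cos(21x)
= 168 * cos(21x)
Evaluate at x = 0:
= 168 * cos(0)
= 168 * 1
= 168

168


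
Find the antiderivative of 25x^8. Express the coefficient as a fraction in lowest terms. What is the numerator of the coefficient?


Apply the power rule for integration:
integral of ax^n dx = a/(n+1) * x^(n+1) + C
integral of 25x^8 dx
= 25/9 * x^9 + C
The coefficient in lowest terms is 25/9, and its numerator is 25

25


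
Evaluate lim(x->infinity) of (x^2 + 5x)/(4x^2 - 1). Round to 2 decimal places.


For limits at infinity with equal-degree polynomials,
we compare leading coefficients.
Numerator leading term: x^2
Denominator leading term: 4x^2
Divide both by x^2:
lim = (1 + 5/x) / (4 - 1/x^2)
As x -> infinity, the 1/x and 1/x^2 terms vanish:
= 1/4 = 0.25

0.25


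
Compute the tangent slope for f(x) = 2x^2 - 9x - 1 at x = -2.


The slope of the tangent line equals f'(x) at the point.
f(x) = 2x^2 - 9x - 1
f'(x) = 4x - 9
At x = -2:
f'(-2) = 4 * (-2) - 9
= -8 - 9
= -17

-17


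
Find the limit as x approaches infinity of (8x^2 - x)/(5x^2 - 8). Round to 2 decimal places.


For limits at infinity with equal-degree polynomials,
we compare leading coefficients.
Numerator leading term: 8x^2
Denominator leading term: 5x^2
Divide both by x^2:
lim = (8 - 1/x) / (5 - 8/x^2)
As x -> infinity, the 1/x and 1/x^2 terms vanish:
= 8/5 = 1.60

1.60


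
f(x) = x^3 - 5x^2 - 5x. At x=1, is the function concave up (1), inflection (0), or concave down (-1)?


Concavity is determined by the sign of f''(x).
f(x) = x^3 - 5x^2 - 5x
f'(x) = 3x^2 - 10x - 5
f''(x) = 6x - 10
f''(1) = 6 * 1 - 10
= 6 - 10
= -4
Since f''(1) < 0, the function is concave down (-1)

-1


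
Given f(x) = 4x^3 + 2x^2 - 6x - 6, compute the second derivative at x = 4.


First derivative:
f'(x) = 12x^2 + 4x - 6
Second derivative:
f''(x) = 24x + 4
Substitute x = 4:
f''(4) = 24 * 4 + 4
= 96 + 4
= 100

100


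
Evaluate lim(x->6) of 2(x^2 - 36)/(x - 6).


Direct substitution gives 0/0, so we factor the numerator.
Factor: 2(x^2 - 36) = 2 * (x - 6)(x + 6)
Cancel the common factor (x - 6):
2(x^2 - 36)/(x - 6) = 2 * (x + 6)
Now substitute x = 6:
= 2 * (6 + 6) = 24

24


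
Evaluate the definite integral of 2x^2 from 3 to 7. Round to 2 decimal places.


Find the antiderivative of 2x^2:
F(x) = 2/3 * x^3
Apply the Fundamental Theorem of Calculus:
F(7) - F(3)
= 2/3 * 7^3 - 2/3 * 3^3
= 2/3 * (343 - 27)
= 2/3 * 316
= 632/3 ≈ 210.67

210.67


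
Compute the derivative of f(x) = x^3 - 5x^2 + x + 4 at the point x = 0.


Differentiate f(x) = x^3 - 5x^2 + x + 4 term by term:
f'(x) = 3x^2 - 10x + 1
Substitute x = 0:
f'(0) = 3 * 0^2 - 10 * 0 + 1
= 0 + 0 + 1
= 1

1


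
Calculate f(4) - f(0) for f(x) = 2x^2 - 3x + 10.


Net change = f(b) - f(a)
f(x) = 2x^2 - 3x + 10
Compute f(4):
f(4) = 2 * 4^2 - 3 * 4 + 10
= 32 - 12 + 10
= 30
Compute f(0):
f(0) = 2 * 0^2 - 3 * 0 + 10
= 0 + 0 + 10
= 10
Net change = 30 - 10 = 20

20


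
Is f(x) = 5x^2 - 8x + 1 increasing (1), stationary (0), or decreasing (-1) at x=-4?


Compute f'(x) to determine behavior:
f'(x) = 10x - 8
f'(-4) = 10 * (-4) - 8
= -40 - 8
= -48
Since f'(-4) < 0, the function is decreasing (-1)

-1


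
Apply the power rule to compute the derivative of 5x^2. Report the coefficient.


We apply the power rule: d/dx [ax^n] = a*n * x^(n-1)
d/dx [5x^2]
= 5 * 2 * x^(2-1)
= 10x
The coefficient is 10

10


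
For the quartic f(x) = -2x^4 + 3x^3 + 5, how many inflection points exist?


Inflection points occur where f''(x) = 0 and concavity changes.
f(x) = -2x^4 + 3x^3 + 5
f'(x) = -8x^3 + 9x^2
f''(x) = -24x^2 + 18x
This is a quadratic in x. Use the discriminant to count real roots.
Discriminant = (18)^2 - 4 * (-24) * 0
= 324 - 0
= 324
Since discriminant > 0, f''(x) = 0 has 2 distinct real solutions.
A quadratic with two distinct real roots changes sign at each root, so concavity changes at both.
Number of inflection points: 2

2


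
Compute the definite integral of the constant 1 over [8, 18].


The integral of a constant k over [a, b] equals k * (b - a).
integral from 8 to 18 of 1 dx
= 1 * (18 - 8)
= 1 * 10
= 10

10


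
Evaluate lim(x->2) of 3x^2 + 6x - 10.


Since polynomials are continuous, we use direct substitution.
lim(x->2) of 3x^2 + 6x - 10
= 3 * 2^2 + 6 * 2 - 10
= 12 + 12 - 10
= 14

14


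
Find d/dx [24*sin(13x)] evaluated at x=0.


Apply the chain rule to differentiate 24*sin(13x):
d/dx [24*sin(13x)]
= 24 * cos(13x) * d/dx(13x)
= 24 * 13 * cos(13x)
= 312 * cos(13x)
Evaluate at x = 0:
= 312 * cos(0)
= 312 * 1
= 312

312


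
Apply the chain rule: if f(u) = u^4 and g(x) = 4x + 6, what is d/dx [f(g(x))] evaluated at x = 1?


Using the chain rule: (f(g(x)))' = f'(g(x)) * g'(x)
First, find g(1):
g(1) = 4 * 1 + 6 = 10
Next, f'(u) = 4u^3
And g'(x) = 4
So f'(g(1)) * g'(1)
= 4 * 10^3 * 4
= 4 * 1000 * 4
= 16000

16000


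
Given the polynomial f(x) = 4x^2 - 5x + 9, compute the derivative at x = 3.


Differentiate term by term using power and sum rules:
f(x) = 4x^2 - 5x + 9
f'(x) = 8x - 5
Substitute x = 3:
f'(3) = 8 * 3 - 5
= 24 - 5
= 19

19


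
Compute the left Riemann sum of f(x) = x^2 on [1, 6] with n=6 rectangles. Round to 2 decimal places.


Left Riemann sum uses left endpoints of each subinterval.
Interval: [1, 6], n = 6
dx = (6 - 1) / 6 = 5/6
Left endpoints: [1, 11/6, 8/3, 7/2, 13/3, 31/6]
f values: [1, 121/36, 64/9, 49/4, 169/9, 961/36]
Sum = dx * (sum of f values)
= 5/6 * 2491/36
= 12455/216 ≈ 57.66

57.66


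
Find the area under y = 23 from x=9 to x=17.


The area under a constant function y = 23 is a rectangle.
Width = 17 - 9 = 8
Height = 23
Area = width * height
= 8 * 23
= 184

184


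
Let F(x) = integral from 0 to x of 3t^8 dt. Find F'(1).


By the Fundamental Theorem of Calculus (Part 1):
If F(x) = integral from 0 to x of f(t) dt, then F'(x) = f(x)
Here f(t) = 3t^8
So F'(x) = 3x^8
Evaluate at x = 1:
F'(1) = 3 * 1^8
= 3 * 1
= 3

3


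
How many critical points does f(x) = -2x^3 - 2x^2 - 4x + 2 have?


Find where f'(x) = 0:
f(x) = -2x^3 - 2x^2 - 4x + 2
f'(x) = -6x^2 - 4x - 4
This is a quadratic in x. Use the discriminant to count real roots.
Discriminant = (-4)^2 - 4 * (-6) * (-4)
= 16 - 96
= -80
Since discriminant < 0, f'(x) = 0 has no real solutions.
Number of critical points: 0

0


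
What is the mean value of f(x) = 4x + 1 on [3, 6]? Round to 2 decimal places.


Average value = 1/(b-a) * integral from a to b of f(x) dx
First compute the integral of 4x + 1:
F(x) = 2x^2 + x
F(6) = 2 * 36 + 1 * 6 = 78
F(3) = 2 * 9 + 1 * 3 = 21
Integral = 78 - 21 = 57
Average = 57 / (6 - 3) = 57 / 3
= 19 = 19.00

19.00


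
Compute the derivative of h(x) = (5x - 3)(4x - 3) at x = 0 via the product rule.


Let u(x) = 5x - 3 and v(x) = 4x - 3
u'(x) = 5
v'(x) = 4
Product rule: h'(x) = u'(x)*v(x) + u(x)*v'(x)
= 5 * (4x - 3) + (5x - 3) * 4
At x = 0:
u(0) = 5 * 0 - 3 = -3
v(0) = 4 * 0 - 3 = -3
h'(0) = 5 * (-3) + (-3) * 4
= -15 - 12
= -27

-27


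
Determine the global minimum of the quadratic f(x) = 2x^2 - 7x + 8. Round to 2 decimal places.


For a quadratic f(x) = ax^2 + bx + c with a > 0, the minimum is at the vertex.
Vertex x-coordinate: x = -b/(2a)
x = -(-7) / (2 * 2)
x = 7/4
Substitute back to find the minimum value:
f(7/4) = 2 * (7/4)^2 - 7 * (7/4) + 8
= 49/8 - 49/4 + 8
= 15/8 ≈ 1.88

1.88


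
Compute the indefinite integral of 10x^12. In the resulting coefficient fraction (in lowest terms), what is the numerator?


Apply the power rule for integration:
integral of ax^n dx = a/(n+1) * x^(n+1) + C
integral of 10x^12 dx
= 10/13 * x^13 + C
The coefficient in lowest terms is 10/13, and its numerator is 10

10


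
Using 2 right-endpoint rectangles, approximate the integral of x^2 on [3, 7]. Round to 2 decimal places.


Right Riemann sum uses right endpoints of each subinterval.
Interval: [3, 7], n = 2
dx = (7 - 3) / 2 = 2
Right endpoints: [5, 7]
f values: [25, 49]
Sum = dx * (sum of f values)
= 2 * 74
= 148 = 148.00

148.00


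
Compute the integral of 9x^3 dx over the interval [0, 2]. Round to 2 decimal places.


Find the antiderivative of 9x^3:
F(x) = 9/4 * x^4
Apply the Fundamental Theorem of Calculus:
F(2) - F(0)
= 9/4 * 2^4 - 9/4 * 0^4
= 9/4 * (16 - 0)
= 9/4 * 16
= 36 = 36.00

36.00


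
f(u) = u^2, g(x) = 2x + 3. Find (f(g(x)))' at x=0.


Using the chain rule: (f(g(x)))' = f'(g(x)) * g'(x)
First, find g(0):
g(0) = 2 * 0 + 3 = 3
Next, f'(u) = 2u
And g'(x) = 2
So f'(g(0)) * g'(0)
= 2 * 3 * 2
= 12

12


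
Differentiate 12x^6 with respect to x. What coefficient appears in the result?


We apply the power rule: d/dx [ax^n] = a*n * x^(n-1)
d/dx [12x^6]
= 12 * 6 * x^(6-1)
= 72x^5
The coefficient is 72

72


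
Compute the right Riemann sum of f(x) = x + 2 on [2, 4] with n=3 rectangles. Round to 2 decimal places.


Right Riemann sum uses right endpoints of each subinterval.
Interval: [2, 4], n = 3
dx = (4 - 2) / 3 = 2/3
Right endpoints: [8/3, 10/3, 4]
f values: [14/3, 16/3, 6]
Sum = dx * (sum of f values)
= 2/3 * 16
= 32/3 ≈ 10.67

10.67


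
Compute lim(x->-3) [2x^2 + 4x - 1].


Since polynomials are continuous, we use direct substitution.
lim(x->-3) of 2x^2 + 4x - 1
= 2 * (-3)^2 + 4 * (-3) - 1
= 18 - 12 - 1
= 5

5


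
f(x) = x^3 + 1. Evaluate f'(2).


Differentiate f(x) = x^3 + 1 term by term:
f'(x) = 3x^2
Substitute x = 2:
f'(2) = 3 * 2^2 + 0 * 2 + 0
= 12 + 0 + 0
= 12

12


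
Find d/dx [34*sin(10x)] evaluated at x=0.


Apply the chain rule to differentiate 34*sin(10x):
d/dx [34*sin(10x)]
= 34 * cos(10x) * d/dx(10x)
= 34 * 10 * cos(10x)
= 340 * cos(10x)
Evaluate at x = 0:
= 340 * cos(0)
= 340 * 1
= 340

340


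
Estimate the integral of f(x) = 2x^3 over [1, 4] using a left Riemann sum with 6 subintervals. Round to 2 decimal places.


Left Riemann sum uses left endpoints of each subinterval.
Interval: [1, 4], n = 6
dx = (4 - 1) / 6 = 1/2
Left endpoints: [1, 3/2, 2, 5/2, 3, 7/2]
f values: [2, 27/4, 16, 125/4, 54, 343/4]
Sum = dx * (sum of f values)
= 1/2 * 783/4
= 783/8 ≈ 97.88

97.88


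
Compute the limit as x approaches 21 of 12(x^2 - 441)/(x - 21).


Direct substitution gives 0/0, so we factor the numerator.
Factor: 12(x^2 - 441) = 12 * (x - 21)(x + 21)
Cancel the common factor (x - 21):
12(x^2 - 441)/(x - 21) = 12 * (x + 21)
Now substitute x = 21:
= 12 * (21 + 21) = 504

504


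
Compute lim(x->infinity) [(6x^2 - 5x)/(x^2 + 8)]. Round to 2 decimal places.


For limits at infinity with equal-degree polynomials,
we compare leading coefficients.
Numerator leading term: 6x^2
Denominator leading term: x^2
Divide both by x^2:
lim = (6 - 5/x) / (1 + 8/x^2)
As x -> infinity, the 1/x and 1/x^2 terms vanish:
= 6/1 = 6 = 6.00

6.00


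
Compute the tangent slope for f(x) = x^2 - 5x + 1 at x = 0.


The slope of the tangent line equals f'(x) at the point.
f(x) = x^2 - 5x + 1
f'(x) = 2x - 5
At x = 0:
f'(0) = 2 * 0 - 5
= 0 - 5
= -5

-5


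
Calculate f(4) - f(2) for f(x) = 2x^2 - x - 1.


Net change = f(b) - f(a)
f(x) = 2x^2 - x - 1
Compute f(4):
f(4) = 2 * 4^2 - 1 * 4 - 1
= 32 - 4 - 1
= 27
Compute f(2):
f(2) = 2 * 2^2 - 1 * 2 - 1
= 8 - 2 - 1
= 5
Net change = 27 - 5 = 22

22


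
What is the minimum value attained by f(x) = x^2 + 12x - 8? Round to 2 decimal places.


For a quadratic f(x) = ax^2 + bx + c with a > 0, the minimum is at the vertex.
Vertex x-coordinate: x = -b/(2a)
x = -(12) / (2 * 1)
x = -12/2 = -6
Substitute back to find the minimum value:
f(-6) = 1 * (-6)^2 + 12 * (-6) - 8
= 36 - 72 - 8
= -44 = -44.00

-44.00


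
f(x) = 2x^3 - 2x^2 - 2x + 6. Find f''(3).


First derivative:
f'(x) = 6x^2 - 4x - 2
Second derivative:
f''(x) = 12x - 4
Substitute x = 3:
f''(3) = 12 * 3 - 4
= 36 - 4
= 32

32


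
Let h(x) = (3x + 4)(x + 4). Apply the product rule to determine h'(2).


Let u(x) = 3x + 4 and v(x) = x + 4
u'(x) = 3
v'(x) = 1
Product rule: h'(x) = u'(x)*v(x) + u(x)*v'(x)
= 3 * (x + 4) + (3x + 4) * 1
At x = 2:
u(2) = 3 * 2 + 4 = 10
v(2) = 1 * 2 + 4 = 6
h'(2) = 3 * 6 + 10 * 1
= 18 + 10
= 28

28


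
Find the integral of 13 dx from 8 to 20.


The integral of a constant k over [a, b] equals k * (b - a).
integral from 8 to 20 of 13 dx
= 13 * (20 - 8)
= 13 * 12
= 156

156


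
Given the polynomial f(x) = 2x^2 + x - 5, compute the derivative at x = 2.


Differentiate term by term using power and sum rules:
f(x) = 2x^2 + x - 5
f'(x) = 4x + 1
Substitute x = 2:
f'(2) = 4 * 2 + 1
= 8 + 1
= 9

9


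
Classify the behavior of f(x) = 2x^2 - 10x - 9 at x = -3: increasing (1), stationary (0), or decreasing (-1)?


Compute f'(x) to determine behavior:
f'(x) = 4x - 10
f'(-3) = 4 * (-3) - 10
= -12 - 10
= -22
Since f'(-3) < 0, the function is decreasing (-1)

-1


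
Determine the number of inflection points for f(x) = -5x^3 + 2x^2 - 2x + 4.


Inflection points occur where f''(x) = 0 and concavity changes.
f(x) = -5x^3 + 2x^2 - 2x + 4
f'(x) = -15x^2 + 4x - 2
f''(x) = -30x + 4
Set f''(x) = 0:
-30x + 4 = 0
x = -4 / (-30) = 2/15
Since f''(x) is linear (degree 1), it changes sign at this point.
Therefore there is exactly 1 inflection point.

1


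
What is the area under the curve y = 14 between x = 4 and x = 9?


The area under a constant function y = 14 is a rectangle.
Width = 9 - 4 = 5
Height = 14
Area = width * height
= 5 * 14
= 70

70


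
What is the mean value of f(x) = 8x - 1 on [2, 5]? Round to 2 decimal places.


Average value = 1/(b-a) * integral from a to b of f(x) dx
First compute the integral of 8x - 1:
F(x) = 4x^2 - x
F(5) = 4 * 25 - 1 * 5 = 95
F(2) = 4 * 4 - 1 * 2 = 14
Integral = 95 - 14 = 81
Average = 81 / (5 - 2) = 81 / 3
= 27 = 27.00

27.00


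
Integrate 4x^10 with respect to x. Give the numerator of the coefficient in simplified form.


Apply the power rule for integration:
integral of ax^n dx = a/(n+1) * x^(n+1) + C
integral of 4x^10 dx
= 4/11 * x^11 + C
The coefficient in lowest terms is 4/11, and its numerator is 4

4


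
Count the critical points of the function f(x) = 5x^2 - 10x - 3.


Find where f'(x) = 0:
f'(x) = 10x - 10
Set f'(x) = 0:
10x - 10 = 0
x = 10 / 10 = 1
This is a linear equation in x, so there is exactly one solution.
Number of critical points: 1

1


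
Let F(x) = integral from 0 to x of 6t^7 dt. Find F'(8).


By the Fundamental Theorem of Calculus (Part 1):
If F(x) = integral from 0 to x of f(t) dt, then F'(x) = f(x)
Here f(t) = 6t^7
So F'(x) = 6x^7
Evaluate at x = 8:
F'(8) = 6 * 8^7
= 6 * 2097152
= 12582912

12582912


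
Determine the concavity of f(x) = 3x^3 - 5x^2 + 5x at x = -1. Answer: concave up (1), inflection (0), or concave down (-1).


Concavity is determined by the sign of f''(x).
f(x) = 3x^3 - 5x^2 + 5x
f'(x) = 9x^2 - 10x + 5
f''(x) = 18x - 10
f''(-1) = 18 * (-1) - 10
= -18 - 10
= -28
Since f''(-1) < 0, the function is concave down (-1)

-1


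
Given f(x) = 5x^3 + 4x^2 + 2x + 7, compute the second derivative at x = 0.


First derivative:
f'(x) = 15x^2 + 8x + 2
Second derivative:
f''(x) = 30x + 8
Substitute x = 0:
f''(0) = 30 * 0 + 8
= 0 + 8
= 8

8


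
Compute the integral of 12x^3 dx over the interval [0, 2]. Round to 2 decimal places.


Find the antiderivative of 12x^3:
F(x) = 12/4 * x^4
Apply the Fundamental Theorem of Calculus:
F(2) - F(0)
= 12/4 * 2^4 - 12/4 * 0^4
= 12/4 * (16 - 0)
= 12/4 * 16
= 48 = 48.00

48.00


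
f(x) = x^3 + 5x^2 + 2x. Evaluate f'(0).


Differentiate f(x) = x^3 + 5x^2 + 2x term by term:
f'(x) = 3x^2 + 10x + 2
Substitute x = 0:
f'(0) = 3 * 0^2 + 10 * 0 + 2
= 0 + 0 + 2
= 2

2


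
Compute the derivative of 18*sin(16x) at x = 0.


Apply the chain rule to differentiate 18*sin(16x):
d/dx [18*sin(16x)]
= 18 * cos(16x) * d/dx(16x)
= 18 * 16 * cos(16x)
= 288 * cos(16x)
Evaluate at x = 0:
= 288 * cos(0)
= 288 * 1
= 288

288


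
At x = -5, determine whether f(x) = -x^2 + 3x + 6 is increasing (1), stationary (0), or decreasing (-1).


Compute f'(x) to determine behavior:
f'(x) = -2x + 3
f'(-5) = -2 * (-5) + 3
= 10 + 3
= 13
Since f'(-5) > 0, the function is increasing (1)

1


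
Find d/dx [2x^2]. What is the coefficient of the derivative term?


We apply the power rule: d/dx [ax^n] = a*n * x^(n-1)
d/dx [2x^2]
= 2 * 2 * x^(2-1)
= 4x
The coefficient is 4

4


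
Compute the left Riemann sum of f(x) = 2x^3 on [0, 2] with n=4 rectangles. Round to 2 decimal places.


Left Riemann sum uses left endpoints of each subinterval.
Interval: [0, 2], n = 4
dx = (2 - 0) / 4 = 1/2
Left endpoints: [0, 1/2, 1, 3/2]
f values: [0, 1/4, 2, 27/4]
Sum = dx * (sum of f values)
= 1/2 * 9
= 9/2 = 4.50

4.50


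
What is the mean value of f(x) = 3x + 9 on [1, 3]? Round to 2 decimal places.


Average value = 1/(b-a) * integral from a to b of f(x) dx
First compute the integral of 3x + 9:
F(x) = (3/2)x^2 + 9x
F(3) = 3/2 * 9 + 9 * 3 = 81/2
F(1) = 3/2 * 1 + 9 * 1 = 21/2
Integral = 81/2 - 21/2 = 30
Average = 30 / (3 - 1) = 30 / 2
= 15 = 15.00

15.00


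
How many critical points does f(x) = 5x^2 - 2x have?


Find where f'(x) = 0:
f'(x) = 10x - 2
Set f'(x) = 0:
10x - 2 = 0
x = 2 / 10 = 1/5
This is a linear equation in x, so there is exactly one solution.
Number of critical points: 1

1


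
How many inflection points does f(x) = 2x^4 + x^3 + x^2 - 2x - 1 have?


Inflection points occur where f''(x) = 0 and concavity changes.
f(x) = 2x^4 + x^3 + x^2 - 2x - 1
f'(x) = 8x^3 + 3x^2 + 2x - 2
f''(x) = 24x^2 + 6x + 2
This is a quadratic in x. Use the discriminant to count real roots.
Discriminant = (6)^2 - 4 * 24 * 2
= 36 - 192
= -156
Since discriminant < 0, f''(x) = 0 has no real solutions.
Number of inflection points: 0

0


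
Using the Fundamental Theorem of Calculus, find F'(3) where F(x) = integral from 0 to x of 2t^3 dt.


By the Fundamental Theorem of Calculus (Part 1):
If F(x) = integral from 0 to x of f(t) dt, then F'(x) = f(x)
Here f(t) = 2t^3
So F'(x) = 2x^3
Evaluate at x = 3:
F'(3) = 2 * 3^3
= 2 * 27
= 54

54


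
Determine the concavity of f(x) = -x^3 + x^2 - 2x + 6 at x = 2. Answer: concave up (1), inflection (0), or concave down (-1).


Concavity is determined by the sign of f''(x).
f(x) = -x^3 + x^2 - 2x + 6
f'(x) = -3x^2 + 2x - 2
f''(x) = -6x + 2
f''(2) = -6 * 2 + 2
= -12 + 2
= -10
Since f''(2) < 0, the function is concave down (-1)

-1


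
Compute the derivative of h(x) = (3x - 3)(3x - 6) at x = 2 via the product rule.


Let u(x) = 3x - 3 and v(x) = 3x - 6
u'(x) = 3
v'(x) = 3
Product rule: h'(x) = u'(x)*v(x) + u(x)*v'(x)
= 3 * (3x - 6) + (3x - 3) * 3
At x = 2:
u(2) = 3 * 2 - 3 = 3
v(2) = 3 * 2 - 6 = 0
h'(2) = 3 * 0 + 3 * 3
= 0 + 9
= 9

9


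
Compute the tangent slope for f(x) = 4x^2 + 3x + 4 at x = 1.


The slope of the tangent line equals f'(x) at the point.
f(x) = 4x^2 + 3x + 4
f'(x) = 8x + 3
At x = 1:
f'(1) = 8 * 1 + 3
= 8 + 3
= 11

11


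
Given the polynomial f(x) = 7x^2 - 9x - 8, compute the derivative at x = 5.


Differentiate term by term using power and sum rules:
f(x) = 7x^2 - 9x - 8
f'(x) = 14x - 9
Substitute x = 5:
f'(5) = 14 * 5 - 9
= 70 - 9
= 61

61


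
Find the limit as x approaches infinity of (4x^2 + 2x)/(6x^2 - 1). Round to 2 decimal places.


For limits at infinity with equal-degree polynomials,
we compare leading coefficients.
Numerator leading term: 4x^2
Denominator leading term: 6x^2
Divide both by x^2:
lim = (4 + 2/x) / (6 - 1/x^2)
As x -> infinity, the 1/x and 1/x^2 terms vanish:
= 4/6 = 2/3 ≈ 0.67

0.67


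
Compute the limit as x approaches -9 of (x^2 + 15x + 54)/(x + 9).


Direct substitution gives 0/0, so we factor the numerator.
Factor: (x^2 + 15x + 54) = (x + 9)(x + 6)
Cancel the common factor (x + 9):
(x^2 + 15x + 54)/(x + 9) = (x + 6)
Now substitute x = -9:
= (-9) - (-6) = -3

-3


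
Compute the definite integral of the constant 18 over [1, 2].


The integral of a constant k over [a, b] equals k * (b - a).
integral from 1 to 2 of 18 dx
= 18 * (2 - 1)
= 18 * 1
= 18

18


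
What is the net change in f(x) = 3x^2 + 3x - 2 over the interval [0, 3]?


Net change = f(b) - f(a)
f(x) = 3x^2 + 3x - 2
Compute f(3):
f(3) = 3 * 3^2 + 3 * 3 - 2
= 27 + 9 - 2
= 34
Compute f(0):
f(0) = 3 * 0^2 + 3 * 0 - 2
= 0 + 0 - 2
= -2
Net change = 34 - (-2) = 36

36


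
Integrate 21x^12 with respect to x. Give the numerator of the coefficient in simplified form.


Apply the power rule for integration:
integral of ax^n dx = a/(n+1) * x^(n+1) + C
integral of 21x^12 dx
= 21/13 * x^13 + C
The coefficient in lowest terms is 21/13, and its numerator is 21

21


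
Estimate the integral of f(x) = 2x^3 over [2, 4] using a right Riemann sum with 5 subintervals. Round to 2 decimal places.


Right Riemann sum uses right endpoints of each subinterval.
Interval: [2, 4], n = 5
dx = (4 - 2) / 5 = 2/5
Right endpoints: [12/5, 14/5, 16/5, 18/5, 4]
f values: [3456/125, 5488/125, 8192/125, 11664/125, 128]
Sum = dx * (sum of f values)
= 2/5 * 1792/5
= 3584/25 = 143.36

143.36


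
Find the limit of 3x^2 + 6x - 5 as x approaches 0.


Since polynomials are continuous, we use direct substitution.
lim(x->0) of 3x^2 + 6x - 5
= 3 * 0^2 + 6 * 0 - 5
= 0 + 0 - 5
= -5

-5


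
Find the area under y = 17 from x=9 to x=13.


The area under a constant function y = 17 is a rectangle.
Width = 13 - 9 = 4
Height = 17
Area = width * height
= 4 * 17
= 68

68


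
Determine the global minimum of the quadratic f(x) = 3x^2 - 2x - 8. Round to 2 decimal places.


For a quadratic f(x) = ax^2 + bx + c with a > 0, the minimum is at the vertex.
Vertex x-coordinate: x = -b/(2a)
x = -(-2) / (2 * 3)
x = 2/6 = 1/3
Substitute back to find the minimum value:
f(1/3) = 3 * (1/3)^2 - 2 * (1/3) - 8
= 1/3 - 2/3 - 8
= -25/3 ≈ -8.33

-8.33


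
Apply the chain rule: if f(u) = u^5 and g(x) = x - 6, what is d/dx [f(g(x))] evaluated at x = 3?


Using the chain rule: (f(g(x)))' = f'(g(x)) * g'(x)
First, find g(3):
g(3) = 1 * 3 - 6 = -3
Next, f'(u) = 5u^4
And g'(x) = 1
So f'(g(3)) * g'(3)
= 5 * (-3)^4 * 1
= 5 * 81 * 1
= 405

405


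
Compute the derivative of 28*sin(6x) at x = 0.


Apply the chain rule to differentiate 28*sin(6x):
d/dx [28*sin(6x)]
= 28 * cos(6x) * d/dx(6x)
= 28 * 6 * cos(6x)
= 168 * cos(6x)
Evaluate at x = 0:
= 168 * cos(0)
= 168 * 1
= 168

168


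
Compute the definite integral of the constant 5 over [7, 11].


The integral of a constant k over [a, b] equals k * (b - a).
integral from 7 to 11 of 5 dx
= 5 * (11 - 7)
= 5 * 4
= 20

20


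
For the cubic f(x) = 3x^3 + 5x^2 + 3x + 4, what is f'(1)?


Differentiate f(x) = 3x^3 + 5x^2 + 3x + 4 term by term:
f'(x) = 9x^2 + 10x + 3
Substitute x = 1:
f'(1) = 9 * 1^2 + 10 * 1 + 3
= 9 + 10 + 3
= 22

22


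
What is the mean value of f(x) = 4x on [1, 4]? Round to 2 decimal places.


Average value = 1/(b-a) * integral from a to b of f(x) dx
First compute the integral of 4x:
F(x) = 2x^2
F(4) = 2 * 16 + 0 * 4 = 32
F(1) = 2 * 1 + 0 * 1 = 2
Integral = 32 - 2 = 30
Average = 30 / (4 - 1) = 30 / 3
= 10 = 10.00

10.00


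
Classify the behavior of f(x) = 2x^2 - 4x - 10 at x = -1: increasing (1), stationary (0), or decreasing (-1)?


Compute f'(x) to determine behavior:
f'(x) = 4x - 4
f'(-1) = 4 * (-1) - 4
= -4 - 4
= -8
Since f'(-1) < 0, the function is decreasing (-1)

-1


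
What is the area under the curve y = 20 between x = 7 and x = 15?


The area under a constant function y = 20 is a rectangle.
Width = 15 - 7 = 8
Height = 20
Area = width * height
= 8 * 20
= 160

160


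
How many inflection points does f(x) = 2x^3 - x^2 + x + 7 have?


Inflection points occur where f''(x) = 0 and concavity changes.
f(x) = 2x^3 - x^2 + x + 7
f'(x) = 6x^2 - 2x + 1
f''(x) = 12x - 2
Set f''(x) = 0:
12x - 2 = 0
x = 2 / 12 = 1/6
Since f''(x) is linear (degree 1), it changes sign at this point.
Therefore there is exactly 1 inflection point.

1


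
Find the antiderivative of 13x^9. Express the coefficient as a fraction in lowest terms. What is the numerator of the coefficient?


Apply the power rule for integration:
integral of ax^n dx = a/(n+1) * x^(n+1) + C
integral of 13x^9 dx
= 13/10 * x^10 + C
The coefficient in lowest terms is 13/10, and its numerator is 13

13


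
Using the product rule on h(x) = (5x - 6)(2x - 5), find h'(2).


Let u(x) = 5x - 6 and v(x) = 2x - 5
u'(x) = 5
v'(x) = 2
Product rule: h'(x) = u'(x)*v(x) + u(x)*v'(x)
= 5 * (2x - 5) + (5x - 6) * 2
At x = 2:
u(2) = 5 * 2 - 6 = 4
v(2) = 2 * 2 - 5 = -1
h'(2) = 5 * (-1) + 4 * 2
= -5 + 8
= 3

3


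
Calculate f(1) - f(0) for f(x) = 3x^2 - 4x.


Net change = f(b) - f(a)
f(x) = 3x^2 - 4x
Compute f(1):
f(1) = 3 * 1^2 - 4 * 1 + 0
= 3 - 4 + 0
= -1
Compute f(0):
f(0) = 3 * 0^2 - 4 * 0 + 0
= 0 + 0 + 0
= 0
Net change = -1 - 0 = -1

-1


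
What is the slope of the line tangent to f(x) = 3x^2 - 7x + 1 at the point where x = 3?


The slope of the tangent line equals f'(x) at the point.
f(x) = 3x^2 - 7x + 1
f'(x) = 6x - 7
At x = 3:
f'(3) = 6 * 3 - 7
= 18 - 7
= 11

11


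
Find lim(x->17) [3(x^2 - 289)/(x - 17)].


Direct substitution gives 0/0, so we factor the numerator.
Factor: 3(x^2 - 289) = 3 * (x - 17)(x + 17)
Cancel the common factor (x - 17):
3(x^2 - 289)/(x - 17) = 3 * (x + 17)
Now substitute x = 17:
= 3 * (17 + 17) = 102

102


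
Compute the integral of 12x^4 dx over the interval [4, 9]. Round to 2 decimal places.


Find the antiderivative of 12x^4:
F(x) = 12/5 * x^5
Apply the Fundamental Theorem of Calculus:
F(9) - F(4)
= 12/5 * 9^5 - 12/5 * 4^5
= 12/5 * (59049 - 1024)
= 12/5 * 58025
= 139260 = 139260.00

139260.00


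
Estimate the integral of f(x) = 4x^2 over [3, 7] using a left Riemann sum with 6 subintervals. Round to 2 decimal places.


Left Riemann sum uses left endpoints of each subinterval.
Interval: [3, 7], n = 6
dx = (7 - 3) / 6 = 2/3
Left endpoints: [3, 11/3, 13/3, 5, 17/3, 19/3]
f values: [36, 484/9, 676/9, 100, 1156/9, 1444/9]
Sum = dx * (sum of f values)
= 2/3 * 4984/9
= 9968/27 ≈ 369.19

369.19


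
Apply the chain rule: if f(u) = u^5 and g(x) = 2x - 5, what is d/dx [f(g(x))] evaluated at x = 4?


Using the chain rule: (f(g(x)))' = f'(g(x)) * g'(x)
First, find g(4):
g(4) = 2 * 4 - 5 = 3
Next, f'(u) = 5u^4
And g'(x) = 2
So f'(g(4)) * g'(4)
= 5 * 3^4 * 2
= 5 * 81 * 2
= 810

810


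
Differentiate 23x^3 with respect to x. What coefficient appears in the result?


We apply the power rule: d/dx [ax^n] = a*n * x^(n-1)
d/dx [23x^3]
= 23 * 3 * x^(3-1)
= 69x^2
The coefficient is 69

69


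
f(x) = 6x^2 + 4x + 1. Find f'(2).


Differentiate term by term using power and sum rules:
f(x) = 6x^2 + 4x + 1
f'(x) = 12x + 4
Substitute x = 2:
f'(2) = 12 * 2 + 4
= 24 + 4
= 28

28


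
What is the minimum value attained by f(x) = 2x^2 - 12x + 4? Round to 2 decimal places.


For a quadratic f(x) = ax^2 + bx + c with a > 0, the minimum is at the vertex.
Vertex x-coordinate: x = -b/(2a)
x = -(-12) / (2 * 2)
x = 12/4 = 3
Substitute back to find the minimum value:
f(3) = 2 * 3^2 - 12 * 3 + 4
= 18 - 36 + 4
= -14 = -14.00

-14.00


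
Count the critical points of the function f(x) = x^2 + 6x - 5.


Find where f'(x) = 0:
f'(x) = 2x + 6
Set f'(x) = 0:
2x + 6 = 0
x = -6 / 2 = -3
This is a linear equation in x, so there is exactly one solution.
Number of critical points: 1

1


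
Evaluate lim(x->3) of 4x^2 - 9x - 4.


Since polynomials are continuous, we use direct substitution.
lim(x->3) of 4x^2 - 9x - 4
= 4 * 3^2 - 9 * 3 - 4
= 36 - 27 - 4
= 5

5


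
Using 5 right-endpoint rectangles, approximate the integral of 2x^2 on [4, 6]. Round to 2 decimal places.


Right Riemann sum uses right endpoints of each subinterval.
Interval: [4, 6], n = 5
dx = (6 - 4) / 5 = 2/5
Right endpoints: [22/5, 24/5, 26/5, 28/5, 6]
f values: [968/25, 1152/25, 1352/25, 1568/25, 72]
Sum = dx * (sum of f values)
= 2/5 * 1368/5
= 2736/25 = 109.44

109.44


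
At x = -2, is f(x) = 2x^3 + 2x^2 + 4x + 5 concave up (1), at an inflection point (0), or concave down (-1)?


Concavity is determined by the sign of f''(x).
f(x) = 2x^3 + 2x^2 + 4x + 5
f'(x) = 6x^2 + 4x + 4
f''(x) = 12x + 4
f''(-2) = 12 * (-2) + 4
= -24 + 4
= -20
Since f''(-2) < 0, the function is concave down (-1)

-1


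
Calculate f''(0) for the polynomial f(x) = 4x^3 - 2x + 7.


First derivative:
f'(x) = 12x^2 - 2
Second derivative:
f''(x) = 24x
Substitute x = 0:
f''(0) = 24 * 0 + 0
= 0 + 0
= 0

0
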